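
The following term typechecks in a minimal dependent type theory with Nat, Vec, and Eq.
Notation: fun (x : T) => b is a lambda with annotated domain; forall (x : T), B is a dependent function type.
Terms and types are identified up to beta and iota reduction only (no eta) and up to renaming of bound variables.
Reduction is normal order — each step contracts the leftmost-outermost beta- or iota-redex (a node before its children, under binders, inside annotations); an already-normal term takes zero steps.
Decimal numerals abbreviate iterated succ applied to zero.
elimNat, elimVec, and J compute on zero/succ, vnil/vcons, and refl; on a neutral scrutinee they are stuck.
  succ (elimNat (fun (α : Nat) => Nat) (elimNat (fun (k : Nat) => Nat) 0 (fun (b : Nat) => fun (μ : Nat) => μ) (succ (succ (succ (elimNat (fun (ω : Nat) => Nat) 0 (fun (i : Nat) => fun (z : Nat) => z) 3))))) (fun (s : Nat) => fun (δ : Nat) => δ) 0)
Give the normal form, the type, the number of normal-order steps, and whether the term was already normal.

reduced normal form:
  1
inferred type:
  Nat
reduction steps (normal order): 21
already normal: no
first redex: an elimNat iota-redex


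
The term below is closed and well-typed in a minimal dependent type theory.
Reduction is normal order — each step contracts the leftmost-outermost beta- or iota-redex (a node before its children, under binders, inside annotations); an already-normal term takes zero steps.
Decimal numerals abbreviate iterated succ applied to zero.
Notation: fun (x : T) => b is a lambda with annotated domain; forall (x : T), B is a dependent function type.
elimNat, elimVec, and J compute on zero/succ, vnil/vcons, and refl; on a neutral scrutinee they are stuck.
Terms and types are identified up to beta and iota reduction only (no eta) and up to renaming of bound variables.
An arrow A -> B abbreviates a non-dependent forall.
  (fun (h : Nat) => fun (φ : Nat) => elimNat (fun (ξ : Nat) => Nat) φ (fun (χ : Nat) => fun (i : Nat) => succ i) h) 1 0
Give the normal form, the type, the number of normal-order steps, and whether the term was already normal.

resulting normal form:
  1
the term's type:
  Nat
normal-order step count: 6
term was already normal: no
first contracted redex: a beta-redex


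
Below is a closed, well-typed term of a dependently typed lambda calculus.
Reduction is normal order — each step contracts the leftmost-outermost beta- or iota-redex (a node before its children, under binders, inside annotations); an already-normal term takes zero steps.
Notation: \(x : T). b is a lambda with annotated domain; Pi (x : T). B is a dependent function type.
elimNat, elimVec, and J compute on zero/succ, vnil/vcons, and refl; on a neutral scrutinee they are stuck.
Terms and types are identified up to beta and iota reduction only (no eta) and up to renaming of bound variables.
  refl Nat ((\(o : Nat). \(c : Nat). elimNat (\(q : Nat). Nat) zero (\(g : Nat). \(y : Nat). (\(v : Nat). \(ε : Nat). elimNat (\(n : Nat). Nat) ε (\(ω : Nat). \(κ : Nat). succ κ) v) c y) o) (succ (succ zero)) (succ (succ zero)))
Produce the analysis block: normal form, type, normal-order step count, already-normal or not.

reduced normal form:
  refl Nat (succ (succ (succ (succ zero))))
type:
  Eq Nat (succ (succ (succ (succ zero)))) (succ (succ (succ (succ zero))))
reduction steps (normal order): 27
started in normal form: no
first redex: a beta-redex


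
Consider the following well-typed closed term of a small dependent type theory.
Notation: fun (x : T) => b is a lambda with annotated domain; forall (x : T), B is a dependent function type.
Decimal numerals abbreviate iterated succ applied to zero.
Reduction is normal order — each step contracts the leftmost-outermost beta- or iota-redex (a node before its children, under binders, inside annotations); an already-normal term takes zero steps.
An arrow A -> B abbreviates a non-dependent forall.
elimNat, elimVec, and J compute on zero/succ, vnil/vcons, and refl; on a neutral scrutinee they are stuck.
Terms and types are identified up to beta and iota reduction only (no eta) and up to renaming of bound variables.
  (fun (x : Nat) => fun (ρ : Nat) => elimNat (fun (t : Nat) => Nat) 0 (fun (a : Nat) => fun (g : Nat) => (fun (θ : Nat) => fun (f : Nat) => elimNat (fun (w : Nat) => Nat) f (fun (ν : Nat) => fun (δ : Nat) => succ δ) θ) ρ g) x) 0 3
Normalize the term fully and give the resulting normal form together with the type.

reduced normal form:
  0
inferred type:
  Nat
observation: 3 normal-order steps normalize the term, beginning with a beta-redex.


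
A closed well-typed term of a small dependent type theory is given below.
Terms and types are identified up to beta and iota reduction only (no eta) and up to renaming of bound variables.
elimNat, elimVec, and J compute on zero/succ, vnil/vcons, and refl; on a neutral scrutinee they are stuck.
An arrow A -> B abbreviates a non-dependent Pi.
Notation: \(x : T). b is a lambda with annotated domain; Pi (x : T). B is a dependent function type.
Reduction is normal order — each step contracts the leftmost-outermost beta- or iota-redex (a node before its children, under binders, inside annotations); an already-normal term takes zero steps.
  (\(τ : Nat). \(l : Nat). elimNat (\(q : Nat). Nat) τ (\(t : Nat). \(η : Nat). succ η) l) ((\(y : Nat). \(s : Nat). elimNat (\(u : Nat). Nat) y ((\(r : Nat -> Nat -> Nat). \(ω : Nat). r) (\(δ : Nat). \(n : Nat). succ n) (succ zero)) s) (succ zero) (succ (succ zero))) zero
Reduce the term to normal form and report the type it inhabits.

resulting normal form:
  succ (succ (succ zero))
type:
  Nat
observation: 16 normal-order steps separate the term from its normal form.


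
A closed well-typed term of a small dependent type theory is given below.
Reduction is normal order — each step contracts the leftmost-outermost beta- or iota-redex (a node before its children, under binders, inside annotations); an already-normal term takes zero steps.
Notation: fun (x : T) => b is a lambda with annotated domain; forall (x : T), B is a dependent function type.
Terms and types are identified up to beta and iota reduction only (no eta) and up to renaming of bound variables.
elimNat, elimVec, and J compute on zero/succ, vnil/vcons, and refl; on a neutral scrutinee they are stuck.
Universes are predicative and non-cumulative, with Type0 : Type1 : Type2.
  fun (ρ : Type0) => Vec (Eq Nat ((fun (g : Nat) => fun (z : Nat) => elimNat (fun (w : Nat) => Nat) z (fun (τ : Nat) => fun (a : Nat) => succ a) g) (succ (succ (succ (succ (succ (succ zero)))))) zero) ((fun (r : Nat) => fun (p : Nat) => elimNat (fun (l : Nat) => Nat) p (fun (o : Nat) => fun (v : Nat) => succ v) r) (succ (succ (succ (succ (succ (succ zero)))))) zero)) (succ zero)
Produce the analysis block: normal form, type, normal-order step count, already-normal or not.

reduced normal form:
  fun (ρ : Type0) => Vec (Eq Nat (succ (succ (succ (succ (succ (succ zero)))))) (succ (succ (succ (succ (succ (succ zero))))))) (succ zero)
type:
  forall (ρ : Type0), Type0
normal-order step count: 42
term was already normal: no
first redex: a beta-redex


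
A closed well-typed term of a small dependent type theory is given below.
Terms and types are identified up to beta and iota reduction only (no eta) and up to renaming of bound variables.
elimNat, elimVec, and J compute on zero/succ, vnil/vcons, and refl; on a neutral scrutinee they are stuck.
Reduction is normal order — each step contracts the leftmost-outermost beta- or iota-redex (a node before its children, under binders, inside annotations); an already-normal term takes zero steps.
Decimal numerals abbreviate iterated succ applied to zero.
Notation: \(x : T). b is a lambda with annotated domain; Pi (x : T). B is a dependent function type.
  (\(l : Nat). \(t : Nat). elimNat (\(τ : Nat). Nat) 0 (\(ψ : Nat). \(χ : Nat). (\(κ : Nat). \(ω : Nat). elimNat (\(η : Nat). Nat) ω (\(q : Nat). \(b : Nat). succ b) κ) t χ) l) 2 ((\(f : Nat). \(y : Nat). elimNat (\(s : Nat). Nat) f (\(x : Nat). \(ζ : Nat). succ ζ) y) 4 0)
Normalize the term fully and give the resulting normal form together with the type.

resulting normal form:
  8
type:
  Nat


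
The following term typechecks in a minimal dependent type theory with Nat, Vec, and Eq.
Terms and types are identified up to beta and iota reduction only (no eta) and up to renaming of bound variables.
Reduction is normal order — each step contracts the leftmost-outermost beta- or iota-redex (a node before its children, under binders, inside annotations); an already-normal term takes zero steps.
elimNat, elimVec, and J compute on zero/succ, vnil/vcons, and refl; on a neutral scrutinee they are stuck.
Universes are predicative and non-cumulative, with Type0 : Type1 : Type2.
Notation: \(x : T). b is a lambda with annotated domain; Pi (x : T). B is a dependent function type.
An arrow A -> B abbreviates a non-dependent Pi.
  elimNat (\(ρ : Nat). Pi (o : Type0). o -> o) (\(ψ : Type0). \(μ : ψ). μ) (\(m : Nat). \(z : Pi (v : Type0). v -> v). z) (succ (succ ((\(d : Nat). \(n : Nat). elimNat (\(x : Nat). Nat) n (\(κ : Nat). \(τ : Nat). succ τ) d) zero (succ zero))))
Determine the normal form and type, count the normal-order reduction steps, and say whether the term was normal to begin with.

resulting normal form:
  \(ρ : Type0). \(o : ρ). o
type:
  Pi (ρ : Type0). ρ -> ρ
steps to reach normal form (normal order): 13
term was already normal: no
first redex: an elimNat iota-redex


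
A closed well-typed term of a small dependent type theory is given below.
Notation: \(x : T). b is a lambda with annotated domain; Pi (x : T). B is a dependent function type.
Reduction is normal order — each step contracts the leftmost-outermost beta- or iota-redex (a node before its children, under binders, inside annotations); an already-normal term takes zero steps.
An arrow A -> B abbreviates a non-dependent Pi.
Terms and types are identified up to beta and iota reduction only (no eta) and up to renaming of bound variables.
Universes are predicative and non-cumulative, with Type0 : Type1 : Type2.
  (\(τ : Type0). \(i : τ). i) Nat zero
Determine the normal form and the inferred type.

resulting normal form:
  zero
the term's type:
  Nat


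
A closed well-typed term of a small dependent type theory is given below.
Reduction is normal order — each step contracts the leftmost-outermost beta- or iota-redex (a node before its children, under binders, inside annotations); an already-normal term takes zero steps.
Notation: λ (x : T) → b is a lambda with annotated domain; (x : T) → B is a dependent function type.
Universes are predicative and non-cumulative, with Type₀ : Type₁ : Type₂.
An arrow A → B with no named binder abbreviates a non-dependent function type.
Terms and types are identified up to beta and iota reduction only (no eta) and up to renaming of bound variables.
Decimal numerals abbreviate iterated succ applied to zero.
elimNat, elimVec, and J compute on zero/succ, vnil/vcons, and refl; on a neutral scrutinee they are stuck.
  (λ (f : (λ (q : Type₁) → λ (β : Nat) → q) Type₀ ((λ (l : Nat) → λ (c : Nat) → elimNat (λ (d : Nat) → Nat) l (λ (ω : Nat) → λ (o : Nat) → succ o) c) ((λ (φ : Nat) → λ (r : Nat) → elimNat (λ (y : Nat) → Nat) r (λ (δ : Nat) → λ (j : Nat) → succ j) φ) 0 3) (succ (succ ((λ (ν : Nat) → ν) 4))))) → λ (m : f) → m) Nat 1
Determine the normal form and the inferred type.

resulting normal form:
  1
the term's type:
  Nat


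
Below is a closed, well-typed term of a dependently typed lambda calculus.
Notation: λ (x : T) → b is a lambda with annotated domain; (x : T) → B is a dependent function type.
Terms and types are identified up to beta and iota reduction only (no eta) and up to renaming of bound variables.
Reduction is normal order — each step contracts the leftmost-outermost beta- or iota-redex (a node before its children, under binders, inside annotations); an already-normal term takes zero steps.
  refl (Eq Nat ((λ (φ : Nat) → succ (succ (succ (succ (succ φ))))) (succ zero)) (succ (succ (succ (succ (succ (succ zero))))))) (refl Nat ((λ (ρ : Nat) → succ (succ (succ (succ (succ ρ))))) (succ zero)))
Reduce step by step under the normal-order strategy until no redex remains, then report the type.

normal-order reduction:
  refl (Eq Nat ((λ (φ : Nat) → succ (succ (succ (succ (succ φ))))) (succ zero)) (succ (succ (succ (succ (succ (succ zero))))))) (refl Nat ((λ (ρ : Nat) → succ (succ (succ (succ (succ ρ))))) (succ zero)))
  ~> refl (Eq Nat (succ (succ (succ (succ (succ (succ zero)))))) (succ (succ (succ (succ (succ (succ zero))))))) (refl Nat ((λ (φ : Nat) → succ (succ (succ (succ (succ φ))))) (succ zero)))
  ~> refl (Eq Nat (succ (succ (succ (succ (succ (succ zero)))))) (succ (succ (succ (succ (succ (succ zero))))))) (refl Nat (succ (succ (succ (succ (succ (succ zero)))))))
the term's type:
  Eq (Eq Nat (succ (succ (succ (succ (succ (succ zero)))))) (succ (succ (succ (succ (succ (succ zero))))))) (refl Nat (succ (succ (succ (succ (succ (succ zero))))))) (refl Nat (succ (succ (succ (succ (succ (succ zero)))))))


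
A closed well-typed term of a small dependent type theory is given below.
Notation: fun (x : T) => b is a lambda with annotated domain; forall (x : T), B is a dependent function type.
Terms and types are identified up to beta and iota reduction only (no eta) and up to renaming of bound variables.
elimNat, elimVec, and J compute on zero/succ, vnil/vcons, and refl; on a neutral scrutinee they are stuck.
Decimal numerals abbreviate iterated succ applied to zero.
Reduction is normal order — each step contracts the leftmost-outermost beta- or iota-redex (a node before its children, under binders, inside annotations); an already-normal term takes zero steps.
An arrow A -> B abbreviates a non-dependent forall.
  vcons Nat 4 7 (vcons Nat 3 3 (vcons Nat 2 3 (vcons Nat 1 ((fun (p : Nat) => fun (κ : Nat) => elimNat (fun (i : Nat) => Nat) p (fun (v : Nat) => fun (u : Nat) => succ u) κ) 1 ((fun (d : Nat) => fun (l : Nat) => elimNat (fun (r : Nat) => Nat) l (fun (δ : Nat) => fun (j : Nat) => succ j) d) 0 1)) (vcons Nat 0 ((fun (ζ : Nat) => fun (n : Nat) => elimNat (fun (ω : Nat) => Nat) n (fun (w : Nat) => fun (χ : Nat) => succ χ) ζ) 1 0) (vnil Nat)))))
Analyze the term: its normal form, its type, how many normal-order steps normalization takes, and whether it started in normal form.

resulting normal form:
  vcons Nat 4 7 (vcons Nat 3 3 (vcons Nat 2 3 (vcons Nat 1 2 (vcons Nat 0 1 (vnil Nat)))))
the term's type:
  Vec Nat 5
reduction steps (normal order): 15
already normal: no
first redex: a beta-redex


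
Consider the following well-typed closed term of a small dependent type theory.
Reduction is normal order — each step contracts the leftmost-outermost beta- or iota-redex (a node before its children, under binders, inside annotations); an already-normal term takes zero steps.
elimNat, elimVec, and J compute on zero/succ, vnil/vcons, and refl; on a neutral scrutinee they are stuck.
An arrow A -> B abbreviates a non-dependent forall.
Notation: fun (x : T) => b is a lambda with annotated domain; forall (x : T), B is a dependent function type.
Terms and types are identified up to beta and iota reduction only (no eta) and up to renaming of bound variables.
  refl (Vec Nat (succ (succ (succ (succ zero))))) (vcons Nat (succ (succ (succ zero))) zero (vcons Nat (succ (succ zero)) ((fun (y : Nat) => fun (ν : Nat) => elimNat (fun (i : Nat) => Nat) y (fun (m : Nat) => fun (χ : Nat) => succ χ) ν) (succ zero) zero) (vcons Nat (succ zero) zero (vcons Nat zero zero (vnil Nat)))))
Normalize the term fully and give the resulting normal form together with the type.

reduced normal form:
  refl (Vec Nat (succ (succ (succ (succ zero))))) (vcons Nat (succ (succ (succ zero))) zero (vcons Nat (succ (succ zero)) (succ zero) (vcons Nat (succ zero) zero (vcons Nat zero zero (vnil Nat)))))
inferred type:
  Eq (Vec Nat (succ (succ (succ (succ zero))))) (vcons Nat (succ (succ (succ zero))) zero (vcons Nat (succ (succ zero)) (succ zero) (vcons Nat (succ zero) zero (vcons Nat zero zero (vnil Nat))))) (vcons Nat (succ (succ (succ zero))) zero (vcons Nat (succ (succ zero)) (succ zero) (vcons Nat (succ zero) zero (vcons Nat zero zero (vnil Nat)))))


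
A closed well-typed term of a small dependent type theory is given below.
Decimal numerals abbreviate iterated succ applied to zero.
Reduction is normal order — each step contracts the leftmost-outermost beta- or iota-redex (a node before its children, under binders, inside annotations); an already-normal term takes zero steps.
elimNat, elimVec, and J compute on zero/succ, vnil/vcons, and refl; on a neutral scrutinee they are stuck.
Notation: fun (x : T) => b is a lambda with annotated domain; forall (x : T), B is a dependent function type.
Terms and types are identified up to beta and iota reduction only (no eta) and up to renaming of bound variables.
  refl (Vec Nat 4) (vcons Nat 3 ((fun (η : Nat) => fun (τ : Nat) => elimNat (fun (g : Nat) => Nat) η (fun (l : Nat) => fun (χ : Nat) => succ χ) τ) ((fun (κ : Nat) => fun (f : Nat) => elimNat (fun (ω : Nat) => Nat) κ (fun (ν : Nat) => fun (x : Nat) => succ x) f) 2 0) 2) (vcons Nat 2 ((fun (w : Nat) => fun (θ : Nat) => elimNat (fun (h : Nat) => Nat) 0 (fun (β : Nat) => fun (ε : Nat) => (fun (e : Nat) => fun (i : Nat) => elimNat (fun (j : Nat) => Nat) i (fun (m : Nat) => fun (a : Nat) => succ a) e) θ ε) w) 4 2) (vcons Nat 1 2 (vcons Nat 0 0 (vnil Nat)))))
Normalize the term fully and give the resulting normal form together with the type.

resulting normal form:
  refl (Vec Nat 4) (vcons Nat 3 4 (vcons Nat 2 8 (vcons Nat 1 2 (vcons Nat 0 0 (vnil Nat)))))
type:
  Eq (Vec Nat 4) (vcons Nat 3 4 (vcons Nat 2 8 (vcons Nat 1 2 (vcons Nat 0 0 (vnil Nat))))) (vcons Nat 3 4 (vcons Nat 2 8 (vcons Nat 1 2 (vcons Nat 0 0 (vnil Nat)))))


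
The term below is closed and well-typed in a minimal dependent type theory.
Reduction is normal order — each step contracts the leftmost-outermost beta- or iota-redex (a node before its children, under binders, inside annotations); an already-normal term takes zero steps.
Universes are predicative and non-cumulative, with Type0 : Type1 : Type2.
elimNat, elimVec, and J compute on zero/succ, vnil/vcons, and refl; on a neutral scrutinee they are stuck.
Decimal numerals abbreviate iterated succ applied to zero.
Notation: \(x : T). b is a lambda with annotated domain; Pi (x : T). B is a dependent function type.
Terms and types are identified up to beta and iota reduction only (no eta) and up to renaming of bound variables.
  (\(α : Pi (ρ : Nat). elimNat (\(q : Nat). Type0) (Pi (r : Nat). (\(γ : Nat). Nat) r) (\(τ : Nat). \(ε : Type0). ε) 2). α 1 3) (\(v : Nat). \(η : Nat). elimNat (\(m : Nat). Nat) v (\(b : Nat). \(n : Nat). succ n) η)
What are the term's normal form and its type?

reduced normal form:
  4
type:
  Nat


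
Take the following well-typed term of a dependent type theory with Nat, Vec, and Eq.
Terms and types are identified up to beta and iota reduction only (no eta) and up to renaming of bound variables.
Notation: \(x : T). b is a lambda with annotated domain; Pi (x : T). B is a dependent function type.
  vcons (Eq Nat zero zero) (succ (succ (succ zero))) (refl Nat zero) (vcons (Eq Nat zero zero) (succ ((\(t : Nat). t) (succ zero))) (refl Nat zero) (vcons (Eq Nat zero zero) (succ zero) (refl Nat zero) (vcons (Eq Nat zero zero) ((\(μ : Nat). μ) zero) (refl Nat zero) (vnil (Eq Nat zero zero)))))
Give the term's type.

the term's type:
  Vec (Eq Nat zero zero) (succ (succ (succ (succ zero))))


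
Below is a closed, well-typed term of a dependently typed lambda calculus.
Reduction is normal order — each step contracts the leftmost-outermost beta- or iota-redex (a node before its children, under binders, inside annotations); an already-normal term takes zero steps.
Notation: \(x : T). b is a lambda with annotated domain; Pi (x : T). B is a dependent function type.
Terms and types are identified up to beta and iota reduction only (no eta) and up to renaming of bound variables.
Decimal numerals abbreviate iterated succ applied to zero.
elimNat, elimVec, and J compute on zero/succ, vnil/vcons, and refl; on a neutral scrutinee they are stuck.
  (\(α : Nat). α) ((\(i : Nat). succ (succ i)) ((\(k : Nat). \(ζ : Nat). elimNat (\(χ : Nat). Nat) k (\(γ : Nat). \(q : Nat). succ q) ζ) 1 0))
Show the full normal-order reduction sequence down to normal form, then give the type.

reduction (normal order):
  (\(α : Nat). α) ((\(i : Nat). succ (succ i)) ((\(k : Nat). \(ζ : Nat). elimNat (\(χ : Nat). Nat) k (\(γ : Nat). \(q : Nat). succ q) ζ) 1 0))
  ~> (\(α : Nat). succ (succ α)) ((\(i : Nat). \(k : Nat). elimNat (\(ζ : Nat). Nat) i (\(χ : Nat). \(γ : Nat). succ γ) k) 1 0)
  ~> succ (succ ((\(α : Nat). \(i : Nat). elimNat (\(k : Nat). Nat) α (\(ζ : Nat). \(χ : Nat). succ χ) i) 1 0))
  ~> succ (succ ((\(α : Nat). elimNat (\(i : Nat). Nat) 1 (\(k : Nat). \(ζ : Nat). succ ζ) α) 0))
  ~> succ (succ (elimNat (\(α : Nat). Nat) 1 (\(i : Nat). \(k : Nat). succ k) 0))
  ~> 3
type:
  Nat


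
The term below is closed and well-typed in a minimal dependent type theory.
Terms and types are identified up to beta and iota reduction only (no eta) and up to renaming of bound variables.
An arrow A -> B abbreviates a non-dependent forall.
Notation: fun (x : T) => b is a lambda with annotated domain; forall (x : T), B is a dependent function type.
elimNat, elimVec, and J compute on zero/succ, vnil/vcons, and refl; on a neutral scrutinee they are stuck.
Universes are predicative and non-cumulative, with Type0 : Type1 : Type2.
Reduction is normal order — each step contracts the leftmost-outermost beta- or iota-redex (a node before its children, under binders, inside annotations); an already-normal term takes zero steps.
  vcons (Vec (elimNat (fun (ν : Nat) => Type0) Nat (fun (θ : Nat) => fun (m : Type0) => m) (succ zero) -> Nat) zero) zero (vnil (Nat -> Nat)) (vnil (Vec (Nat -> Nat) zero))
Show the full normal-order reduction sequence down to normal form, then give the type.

reduction (normal order):
  vcons (Vec (elimNat (fun (ν : Nat) => Type0) Nat (fun (θ : Nat) => fun (m : Type0) => m) (succ zero) -> Nat) zero) zero (vnil (Nat -> Nat)) (vnil (Vec (Nat -> Nat) zero))
  ~> vcons (Vec ((fun (ν : Nat) => fun (θ : Type0) => θ) zero (elimNat (fun (m : Nat) => Type0) Nat (fun (k : Nat) => fun (κ : Type0) => κ) zero) -> Nat) zero) zero (vnil (Nat -> Nat)) (vnil (Vec (Nat -> Nat) zero))
  ~> vcons (Vec ((fun (ν : Type0) => ν) (elimNat (fun (θ : Nat) => Type0) Nat (fun (m : Nat) => fun (k : Type0) => k) zero) -> Nat) zero) zero (vnil (Nat -> Nat)) (vnil (Vec (Nat -> Nat) zero))
  ~> vcons (Vec (elimNat (fun (ν : Nat) => Type0) Nat (fun (θ : Nat) => fun (m : Type0) => m) zero -> Nat) zero) zero (vnil (Nat -> Nat)) (vnil (Vec (Nat -> Nat) zero))
  ~> vcons (Vec (Nat -> Nat) zero) zero (vnil (Nat -> Nat)) (vnil (Vec (Nat -> Nat) zero))
the term's type:
  Vec (Vec (Nat -> Nat) zero) (succ zero)


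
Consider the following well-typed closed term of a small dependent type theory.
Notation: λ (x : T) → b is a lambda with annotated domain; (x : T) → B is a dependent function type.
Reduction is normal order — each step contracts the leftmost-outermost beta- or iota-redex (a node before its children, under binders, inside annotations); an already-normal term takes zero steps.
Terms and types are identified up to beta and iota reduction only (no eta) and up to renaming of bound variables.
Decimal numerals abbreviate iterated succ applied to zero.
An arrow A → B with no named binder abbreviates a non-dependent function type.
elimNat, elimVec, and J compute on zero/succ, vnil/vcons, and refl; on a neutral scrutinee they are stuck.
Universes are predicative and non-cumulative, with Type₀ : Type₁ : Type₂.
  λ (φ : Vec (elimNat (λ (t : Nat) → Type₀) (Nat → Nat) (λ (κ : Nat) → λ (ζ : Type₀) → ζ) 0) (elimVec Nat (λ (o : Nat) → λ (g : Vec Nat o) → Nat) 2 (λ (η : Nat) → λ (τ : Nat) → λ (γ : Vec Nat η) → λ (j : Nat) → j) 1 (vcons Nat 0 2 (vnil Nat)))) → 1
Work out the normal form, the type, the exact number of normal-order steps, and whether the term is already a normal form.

normal form:
  λ (φ : Vec (Nat → Nat) 2) → 1
inferred type:
  Vec (Nat → Nat) 2 → Nat
normal-order step count: 7
started in normal form: no
first redex: an elimNat iota-redex


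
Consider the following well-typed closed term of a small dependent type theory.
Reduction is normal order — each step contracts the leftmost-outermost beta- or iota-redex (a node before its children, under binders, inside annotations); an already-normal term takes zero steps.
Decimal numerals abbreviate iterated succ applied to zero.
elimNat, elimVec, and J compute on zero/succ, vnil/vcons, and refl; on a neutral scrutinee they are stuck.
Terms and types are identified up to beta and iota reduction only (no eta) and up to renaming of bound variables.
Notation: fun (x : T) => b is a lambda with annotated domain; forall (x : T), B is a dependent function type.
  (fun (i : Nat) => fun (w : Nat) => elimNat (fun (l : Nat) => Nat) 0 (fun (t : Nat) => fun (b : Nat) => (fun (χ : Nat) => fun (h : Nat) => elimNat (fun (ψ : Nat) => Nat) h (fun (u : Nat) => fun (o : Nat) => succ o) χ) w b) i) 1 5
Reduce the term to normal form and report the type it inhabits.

resulting normal form:
  5
type:
  Nat
observation: normalization takes exactly 24 steps under the normal-order strategy.


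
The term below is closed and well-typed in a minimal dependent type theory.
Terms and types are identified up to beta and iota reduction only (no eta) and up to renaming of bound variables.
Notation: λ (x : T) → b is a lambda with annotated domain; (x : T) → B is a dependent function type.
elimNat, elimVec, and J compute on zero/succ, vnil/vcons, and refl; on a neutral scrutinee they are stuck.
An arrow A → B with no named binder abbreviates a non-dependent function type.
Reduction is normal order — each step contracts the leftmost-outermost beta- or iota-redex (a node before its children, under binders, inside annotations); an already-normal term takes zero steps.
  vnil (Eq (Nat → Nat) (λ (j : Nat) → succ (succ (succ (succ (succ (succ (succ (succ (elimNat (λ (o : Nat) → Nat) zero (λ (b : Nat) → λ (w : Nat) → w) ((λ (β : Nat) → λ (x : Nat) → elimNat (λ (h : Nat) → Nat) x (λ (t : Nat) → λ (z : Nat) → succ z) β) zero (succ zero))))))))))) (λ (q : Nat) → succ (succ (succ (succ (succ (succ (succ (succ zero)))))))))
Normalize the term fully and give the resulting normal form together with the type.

resulting normal form:
  vnil (Eq (Nat → Nat) (λ (j : Nat) → succ (succ (succ (succ (succ (succ (succ (succ zero)))))))) (λ (o : Nat) → succ (succ (succ (succ (succ (succ (succ (succ zero)))))))))
the term's type:
  Vec (Eq (Nat → Nat) (λ (j : Nat) → succ (succ (succ (succ (succ (succ (succ (succ zero)))))))) (λ (o : Nat) → succ (succ (succ (succ (succ (succ (succ (succ zero))))))))) zero
observation: the leftmost-outermost redex is a beta-redex, and normalization takes 7 steps.


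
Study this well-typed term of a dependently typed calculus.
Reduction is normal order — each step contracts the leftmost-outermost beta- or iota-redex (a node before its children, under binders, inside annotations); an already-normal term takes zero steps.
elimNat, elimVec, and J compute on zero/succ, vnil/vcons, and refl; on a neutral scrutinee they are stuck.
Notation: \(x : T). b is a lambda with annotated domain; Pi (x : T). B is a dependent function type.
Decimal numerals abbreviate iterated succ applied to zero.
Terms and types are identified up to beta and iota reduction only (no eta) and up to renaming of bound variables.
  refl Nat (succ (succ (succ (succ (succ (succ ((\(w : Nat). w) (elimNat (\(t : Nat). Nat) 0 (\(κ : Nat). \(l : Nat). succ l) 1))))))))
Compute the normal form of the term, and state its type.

resulting normal form:
  refl Nat 7
inferred type:
  Eq Nat 7 7
observation: the first redex contracted is a beta-redex; the normal form is reached in 5 normal-order steps.


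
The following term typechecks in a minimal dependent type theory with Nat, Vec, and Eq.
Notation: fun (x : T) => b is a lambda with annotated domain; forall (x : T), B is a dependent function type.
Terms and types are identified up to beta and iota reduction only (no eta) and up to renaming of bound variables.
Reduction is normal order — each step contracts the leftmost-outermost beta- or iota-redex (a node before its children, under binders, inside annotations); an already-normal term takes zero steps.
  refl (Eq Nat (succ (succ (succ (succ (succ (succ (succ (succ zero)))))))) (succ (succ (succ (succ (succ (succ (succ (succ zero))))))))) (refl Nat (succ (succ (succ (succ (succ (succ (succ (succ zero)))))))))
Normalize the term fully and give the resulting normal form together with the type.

normal form:
  refl (Eq Nat (succ (succ (succ (succ (succ (succ (succ (succ zero)))))))) (succ (succ (succ (succ (succ (succ (succ (succ zero))))))))) (refl Nat (succ (succ (succ (succ (succ (succ (succ (succ zero)))))))))
type:
  Eq (Eq Nat (succ (succ (succ (succ (succ (succ (succ (succ zero)))))))) (succ (succ (succ (succ (succ (succ (succ (succ zero))))))))) (refl Nat (succ (succ (succ (succ (succ (succ (succ (succ zero))))))))) (refl Nat (succ (succ (succ (succ (succ (succ (succ (succ zero)))))))))


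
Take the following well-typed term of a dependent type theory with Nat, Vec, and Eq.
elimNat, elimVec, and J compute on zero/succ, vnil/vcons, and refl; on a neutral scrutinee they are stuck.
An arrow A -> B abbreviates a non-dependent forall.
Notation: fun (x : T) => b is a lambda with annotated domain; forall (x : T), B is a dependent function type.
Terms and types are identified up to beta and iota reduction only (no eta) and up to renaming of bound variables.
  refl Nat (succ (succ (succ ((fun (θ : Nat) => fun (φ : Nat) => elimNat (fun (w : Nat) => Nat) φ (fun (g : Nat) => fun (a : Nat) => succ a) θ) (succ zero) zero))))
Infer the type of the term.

inferred type:
  Eq Nat (succ (succ (succ (succ zero)))) (succ (succ (succ (succ zero))))


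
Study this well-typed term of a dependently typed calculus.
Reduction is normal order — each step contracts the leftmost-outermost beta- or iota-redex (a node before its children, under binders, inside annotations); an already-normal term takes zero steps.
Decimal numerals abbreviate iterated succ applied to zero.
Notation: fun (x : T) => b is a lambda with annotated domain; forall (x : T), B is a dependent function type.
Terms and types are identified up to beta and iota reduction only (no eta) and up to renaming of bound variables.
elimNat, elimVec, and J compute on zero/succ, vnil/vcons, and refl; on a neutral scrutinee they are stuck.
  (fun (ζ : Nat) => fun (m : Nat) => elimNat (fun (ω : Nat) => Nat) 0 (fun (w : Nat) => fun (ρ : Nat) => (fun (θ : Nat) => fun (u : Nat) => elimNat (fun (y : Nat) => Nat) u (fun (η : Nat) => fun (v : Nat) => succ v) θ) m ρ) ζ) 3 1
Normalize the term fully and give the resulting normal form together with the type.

normal form:
  3
inferred type:
  Nat
observation: 30 normal-order steps separate the term from its normal form.


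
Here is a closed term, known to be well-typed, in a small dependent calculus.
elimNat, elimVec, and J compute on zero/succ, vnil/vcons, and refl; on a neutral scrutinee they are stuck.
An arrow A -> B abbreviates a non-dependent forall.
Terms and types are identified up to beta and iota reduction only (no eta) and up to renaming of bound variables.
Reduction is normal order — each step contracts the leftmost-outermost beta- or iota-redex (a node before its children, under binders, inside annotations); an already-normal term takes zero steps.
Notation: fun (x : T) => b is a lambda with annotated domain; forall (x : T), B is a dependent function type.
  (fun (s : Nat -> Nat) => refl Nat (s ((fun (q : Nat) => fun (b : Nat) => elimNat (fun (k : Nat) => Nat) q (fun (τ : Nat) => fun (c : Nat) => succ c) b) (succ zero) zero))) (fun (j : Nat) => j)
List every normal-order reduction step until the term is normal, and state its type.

normal-order reduction sequence:
  (fun (s : Nat -> Nat) => refl Nat (s ((fun (q : Nat) => fun (b : Nat) => elimNat (fun (k : Nat) => Nat) q (fun (τ : Nat) => fun (c : Nat) => succ c) b) (succ zero) zero))) (fun (j : Nat) => j)
  ~> refl Nat ((fun (s : Nat) => s) ((fun (q : Nat) => fun (b : Nat) => elimNat (fun (k : Nat) => Nat) q (fun (τ : Nat) => fun (c : Nat) => succ c) b) (succ zero) zero))
  ~> refl Nat ((fun (s : Nat) => fun (q : Nat) => elimNat (fun (b : Nat) => Nat) s (fun (k : Nat) => fun (τ : Nat) => succ τ) q) (succ zero) zero)
  ~> refl Nat ((fun (s : Nat) => elimNat (fun (q : Nat) => Nat) (succ zero) (fun (b : Nat) => fun (k : Nat) => succ k) s) zero)
  ~> refl Nat (elimNat (fun (s : Nat) => Nat) (succ zero) (fun (q : Nat) => fun (b : Nat) => succ b) zero)
  ~> refl Nat (succ zero)
the term's type:
  Eq Nat (succ zero) (succ zero)


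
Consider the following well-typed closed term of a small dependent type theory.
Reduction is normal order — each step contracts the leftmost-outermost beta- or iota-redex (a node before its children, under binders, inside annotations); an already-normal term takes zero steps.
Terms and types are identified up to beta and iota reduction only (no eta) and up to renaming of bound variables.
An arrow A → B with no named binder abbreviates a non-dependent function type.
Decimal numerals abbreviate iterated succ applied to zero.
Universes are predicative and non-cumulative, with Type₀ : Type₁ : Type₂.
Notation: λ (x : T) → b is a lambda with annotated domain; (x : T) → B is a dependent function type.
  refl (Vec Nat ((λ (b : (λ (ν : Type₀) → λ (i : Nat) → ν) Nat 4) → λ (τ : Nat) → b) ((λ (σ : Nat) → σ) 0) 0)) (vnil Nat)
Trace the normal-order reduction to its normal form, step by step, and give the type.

reduction (normal order):
  refl (Vec Nat ((λ (b : (λ (ν : Type₀) → λ (i : Nat) → ν) Nat 4) → λ (τ : Nat) → b) ((λ (σ : Nat) → σ) 0) 0)) (vnil Nat)
  ~> refl (Vec Nat ((λ (b : Nat) → (λ (ν : Nat) → ν) 0) 0)) (vnil Nat)
  ~> refl (Vec Nat ((λ (b : Nat) → b) 0)) (vnil Nat)
  ~> refl (Vec Nat 0) (vnil Nat)
inferred type:
  Eq (Vec Nat 0) (vnil Nat) (vnil Nat)


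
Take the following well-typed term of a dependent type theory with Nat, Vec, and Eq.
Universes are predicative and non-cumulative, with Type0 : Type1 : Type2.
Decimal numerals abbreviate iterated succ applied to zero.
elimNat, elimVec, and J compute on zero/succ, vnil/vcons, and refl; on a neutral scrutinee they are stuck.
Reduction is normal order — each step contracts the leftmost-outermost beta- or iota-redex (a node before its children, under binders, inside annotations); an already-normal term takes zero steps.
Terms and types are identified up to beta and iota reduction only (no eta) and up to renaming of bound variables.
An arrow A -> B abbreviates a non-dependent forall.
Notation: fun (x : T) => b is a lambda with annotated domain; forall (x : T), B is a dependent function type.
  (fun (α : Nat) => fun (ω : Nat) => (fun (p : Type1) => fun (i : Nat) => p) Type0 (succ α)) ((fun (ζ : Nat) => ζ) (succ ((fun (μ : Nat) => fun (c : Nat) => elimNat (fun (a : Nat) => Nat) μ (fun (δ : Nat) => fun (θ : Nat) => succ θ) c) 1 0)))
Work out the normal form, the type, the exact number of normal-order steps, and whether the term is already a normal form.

resulting normal form:
  fun (α : Nat) => Type0
type:
  Nat -> Type1
normal-order step count: 3
already normal: no
first contracted redex: a beta-redex


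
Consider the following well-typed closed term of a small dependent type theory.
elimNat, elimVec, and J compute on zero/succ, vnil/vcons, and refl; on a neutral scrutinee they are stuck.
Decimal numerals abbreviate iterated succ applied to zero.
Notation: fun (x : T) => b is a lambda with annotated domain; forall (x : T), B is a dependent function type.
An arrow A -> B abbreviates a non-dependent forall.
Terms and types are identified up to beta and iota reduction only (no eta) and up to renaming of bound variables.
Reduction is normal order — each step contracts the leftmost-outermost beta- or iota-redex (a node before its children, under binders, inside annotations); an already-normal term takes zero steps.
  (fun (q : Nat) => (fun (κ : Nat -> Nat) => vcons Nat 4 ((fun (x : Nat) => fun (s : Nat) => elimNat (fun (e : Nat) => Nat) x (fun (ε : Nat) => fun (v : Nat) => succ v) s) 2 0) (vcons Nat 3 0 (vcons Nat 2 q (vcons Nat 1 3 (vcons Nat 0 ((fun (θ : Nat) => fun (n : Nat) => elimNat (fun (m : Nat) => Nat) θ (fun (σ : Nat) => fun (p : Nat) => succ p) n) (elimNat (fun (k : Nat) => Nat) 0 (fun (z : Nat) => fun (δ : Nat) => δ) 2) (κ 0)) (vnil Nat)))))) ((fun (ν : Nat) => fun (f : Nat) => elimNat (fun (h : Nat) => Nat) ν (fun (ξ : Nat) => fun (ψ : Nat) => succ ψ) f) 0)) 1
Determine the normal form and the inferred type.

resulting normal form:
  vcons Nat 4 2 (vcons Nat 3 0 (vcons Nat 2 1 (vcons Nat 1 3 (vcons Nat 0 0 (vnil Nat)))))
the term's type:
  Vec Nat 5


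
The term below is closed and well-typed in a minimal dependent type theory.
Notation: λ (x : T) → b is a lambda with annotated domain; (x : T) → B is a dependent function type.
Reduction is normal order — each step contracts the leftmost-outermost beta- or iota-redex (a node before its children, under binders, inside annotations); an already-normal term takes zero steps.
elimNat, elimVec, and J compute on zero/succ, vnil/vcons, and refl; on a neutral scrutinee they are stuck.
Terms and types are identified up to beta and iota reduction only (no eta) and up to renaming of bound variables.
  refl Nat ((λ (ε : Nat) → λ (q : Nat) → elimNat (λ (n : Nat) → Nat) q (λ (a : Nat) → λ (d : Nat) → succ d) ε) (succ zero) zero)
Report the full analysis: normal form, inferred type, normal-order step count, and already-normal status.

reduced normal form:
  refl Nat (succ zero)
the term's type:
  Eq Nat (succ zero) (succ zero)
normal-order step count: 6
already normal: no
first contracted redex: a beta-redex


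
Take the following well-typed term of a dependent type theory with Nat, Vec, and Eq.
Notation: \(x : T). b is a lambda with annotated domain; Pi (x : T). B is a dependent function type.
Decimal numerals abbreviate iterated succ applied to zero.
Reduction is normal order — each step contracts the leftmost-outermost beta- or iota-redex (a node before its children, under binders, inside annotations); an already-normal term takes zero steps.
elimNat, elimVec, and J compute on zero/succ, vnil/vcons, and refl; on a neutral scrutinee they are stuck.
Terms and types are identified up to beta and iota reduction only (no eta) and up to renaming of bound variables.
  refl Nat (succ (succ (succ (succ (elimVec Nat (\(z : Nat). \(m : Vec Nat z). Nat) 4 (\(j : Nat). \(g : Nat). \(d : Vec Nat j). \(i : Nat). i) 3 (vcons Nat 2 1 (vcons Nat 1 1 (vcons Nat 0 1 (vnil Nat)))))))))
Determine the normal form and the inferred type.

resulting normal form:
  refl Nat 8
inferred type:
  Eq Nat 8 8


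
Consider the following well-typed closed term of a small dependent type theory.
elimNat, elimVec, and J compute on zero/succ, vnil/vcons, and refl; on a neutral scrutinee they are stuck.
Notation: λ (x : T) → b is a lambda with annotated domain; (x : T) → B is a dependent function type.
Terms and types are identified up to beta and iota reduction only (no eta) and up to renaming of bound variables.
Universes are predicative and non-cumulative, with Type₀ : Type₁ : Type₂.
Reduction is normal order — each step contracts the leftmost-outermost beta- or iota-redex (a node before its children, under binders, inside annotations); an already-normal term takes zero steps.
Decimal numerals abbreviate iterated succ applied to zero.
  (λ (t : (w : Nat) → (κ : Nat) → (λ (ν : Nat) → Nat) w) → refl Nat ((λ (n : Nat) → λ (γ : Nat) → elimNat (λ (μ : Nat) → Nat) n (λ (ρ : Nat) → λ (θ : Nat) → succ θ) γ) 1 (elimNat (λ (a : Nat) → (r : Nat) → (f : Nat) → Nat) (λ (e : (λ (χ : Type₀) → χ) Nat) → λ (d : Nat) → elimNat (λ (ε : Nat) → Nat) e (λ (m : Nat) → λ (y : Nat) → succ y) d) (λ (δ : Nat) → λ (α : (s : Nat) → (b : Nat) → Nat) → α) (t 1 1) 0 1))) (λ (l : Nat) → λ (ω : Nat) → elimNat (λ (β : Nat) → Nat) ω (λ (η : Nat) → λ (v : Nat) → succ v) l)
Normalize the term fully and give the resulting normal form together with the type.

reduced normal form:
  refl Nat 2
type:
  Eq Nat 2 2
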